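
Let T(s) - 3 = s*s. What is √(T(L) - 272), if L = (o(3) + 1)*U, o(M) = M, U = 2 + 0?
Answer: I*√205 ≈ 14.318*I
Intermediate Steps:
U = 2
L = 8 (L = (3 + 1)*2 = 4*2 = 8)
T(s) = 3 + s² (T(s) = 3 + s*s = 3 + s²)
√(T(L) - 272) = √((3 + 8²) - 272) = √((3 + 64) - 272) = √(67 - 272) = √(-205) = I*√205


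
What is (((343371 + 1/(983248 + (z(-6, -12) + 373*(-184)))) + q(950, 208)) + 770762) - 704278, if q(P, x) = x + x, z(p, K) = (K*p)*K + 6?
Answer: 374888408419/913758 ≈ 4.1027e+5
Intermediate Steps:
z(p, K) = 6 + p*K**2 (z(p, K) = p*K**2 + 6 = 6 + p*K**2)
q(P, x) = 2*x
(((343371 + 1/(983248 + (z(-6, -12) + 373*(-184)))) + q(950, 208)) + 770762) - 704278 = (((343371 + 1/(983248 + ((6 - 6*(-12)**2) + 373*(-184)))) + 2*208) + 770762) - 704278 = (((343371 + 1/(983248 + ((6 - 6*144) - 68632))) + 416) + 770762) - 704278 = (((343371 + 1/(983248 + ((6 - 864) - 68632))) + 416) + 770762) - 704278 = (((343371 + 1/(983248 + (-858 - 68632))) + 416) + 770762) - 704278 = (((343371 + 1/(983248 - 69490)) + 416) + 770762) - 704278 = (((343371 + 1/913758) + 416) + 770762) - 704278 = ((313757998219/913758 + 416) + 770762) - 704278 = (314138121547/913758 + 770762) - 704278 = 1018428065143/913758 - 704278 = 374888408419/913758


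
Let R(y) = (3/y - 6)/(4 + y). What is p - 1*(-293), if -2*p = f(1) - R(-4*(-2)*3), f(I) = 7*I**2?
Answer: 129649/448 ≈ 289.40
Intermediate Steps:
R(y) = (-6 + 3/y)/(4 + y)
p = -1615/448 (p = -(7*1**2 - 3*(1 - 2*(-4*(-2))*3)/((-4*(-2)*3)*(4 - 4*(-2)*3)))/2 = -(7*1 - 3*(1 - 16*3)/((8*3)*(4 + 8*3)))/2 = -(7 - 3*(1 - 2*24)/(24*(4 + 24)))/2 = -(7 - 3*(1 - 48)/(24*28))/2 = -(7 - 3*(-47)/(24*28))/2 = -(7 - 1*(-47/224))/2 = -(7 + 47/224)/2 = -1/2*1615/224 = -1615/448 ≈ -3.6049)
p - 1*(-293) = -1615/448 - 1*(-293) = -1615/448 + 293 = 129649/448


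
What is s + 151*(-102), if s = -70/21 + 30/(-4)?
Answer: -92477/6 ≈ -15413.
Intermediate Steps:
s = -65/6 (s = -70*1/21 + 30*(-1/4) = -10/3 - 15/2 = -65/6 ≈ -10.833)
s + 151*(-102) = -65/6 + 151*(-102) = -65/6 - 15402 = -92477/6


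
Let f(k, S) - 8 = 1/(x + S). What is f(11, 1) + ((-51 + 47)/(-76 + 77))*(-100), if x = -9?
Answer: 3263/8 ≈ 407.88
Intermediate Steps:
f(k, S) = 8 + 1/(-9 + S)
f(11, 1) + ((-51 + 47)/(-76 + 77))*(-100) = (-71 + 8*1)/(-9 + 1) + ((-51 + 47)/(-76 + 77))*(-100) = (-71 + 8)/(-8) - 4/1*(-100) = -1/8*(-63) - 4*1*(-100) = 63/8 - 4*(-100) = 63/8 + 400 = 3263/8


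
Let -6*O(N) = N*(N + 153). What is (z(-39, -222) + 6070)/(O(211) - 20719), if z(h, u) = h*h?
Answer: -22773/100559 ≈ -0.22646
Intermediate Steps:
z(h, u) = h**2
O(N) = -N*(153 + N)/6 (O(N) = -N*(N + 153)/6 = -N*(153 + N)/6)
(z(-39, -222) + 6070)/(O(211) - 20719) = ((-39)**2 + 6070)/(-1/6*211*(153 + 211) - 20719) = (1521 + 6070)/(-1/6*211*364 - 20719) = 7591/(-38402/3 - 20719) = 7591/(-100559/3) = 7591*(-3/100559) = -22773/100559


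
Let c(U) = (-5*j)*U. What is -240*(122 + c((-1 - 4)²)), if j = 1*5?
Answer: 120720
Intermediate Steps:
j = 5
c(U) = -25*U (c(U) = (-5*5)*U = -25*U)
-240*(122 + c((-1 - 4)²)) = -240*(122 - 25*(-1 - 4)²) = -240*(122 - 25*(-5)²) = -240*(122 - 25*25) = -240*(122 - 625) = -240*(-503) = 120720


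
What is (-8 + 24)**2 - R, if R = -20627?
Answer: 20883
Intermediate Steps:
(-8 + 24)**2 - R = (-8 + 24)**2 - 1*(-20627) = 16**2 + 20627 = 256 + 20627 = 20883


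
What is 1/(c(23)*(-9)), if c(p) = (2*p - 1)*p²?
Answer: -1/214245 ≈ -4.6676e-6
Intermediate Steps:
c(p) = p²*(-1 + 2*p) (c(p) = (-1 + 2*p)*p² = p²*(-1 + 2*p))
1/(c(23)*(-9)) = 1/((23²*(-1 + 2*23))*(-9)) = 1/((529*(-1 + 46))*(-9)) = 1/((529*45)*(-9)) = 1/(23805*(-9)) = 1/(-214245) = -1/214245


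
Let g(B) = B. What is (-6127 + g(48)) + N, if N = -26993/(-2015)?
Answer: -12222192/2015 ≈ -6065.6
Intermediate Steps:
N = 26993/2015 (N = -26993*(-1/2015) = 26993/2015 ≈ 13.396)
(-6127 + g(48)) + N = (-6127 + 48) + 26993/2015 = -6079 + 26993/2015 = -12222192/2015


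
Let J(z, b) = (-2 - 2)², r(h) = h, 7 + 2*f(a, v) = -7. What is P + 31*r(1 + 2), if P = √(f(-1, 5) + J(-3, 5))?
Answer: 96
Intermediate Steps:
f(a, v) = -7 (f(a, v) = -7/2 + (½)*(-7) = -7/2 - 7/2 = -7)
J(z, b) = 16 (J(z, b) = (-4)² = 16)
P = 3 (P = √(-7 + 16) = √9 = 3)
P + 31*r(1 + 2) = 3 + 31*(1 + 2) = 3 + 31*3 = 3 + 93 = 96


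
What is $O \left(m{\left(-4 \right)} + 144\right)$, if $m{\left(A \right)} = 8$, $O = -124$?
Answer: $-18848$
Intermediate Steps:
$O \left(m{\left(-4 \right)} + 144\right) = - 124 \left(8 + 144\right) = \left(-124\right) 152 = -18848$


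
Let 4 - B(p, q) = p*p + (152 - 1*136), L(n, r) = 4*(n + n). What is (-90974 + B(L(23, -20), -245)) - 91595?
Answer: -216437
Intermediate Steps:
L(n, r) = 8*n (L(n, r) = 4*(2*n) = 8*n)
B(p, q) = -12 - p**2 (B(p, q) = 4 - (p*p + (152 - 1*136)) = 4 - (p**2 + (152 - 136)) = 4 - (p**2 + 16) = 4 - (16 + p**2) = 4 + (-16 - p**2) = -12 - p**2)
(-90974 + B(L(23, -20), -245)) - 91595 = (-90974 + (-12 - (8*23)**2)) - 91595 = (-90974 + (-12 - 1*184**2)) - 91595 = (-90974 + (-12 - 1*33856)) - 91595 = (-90974 + (-12 - 33856)) - 91595 = (-90974 - 33868) - 91595 = -124842 - 91595 = -216437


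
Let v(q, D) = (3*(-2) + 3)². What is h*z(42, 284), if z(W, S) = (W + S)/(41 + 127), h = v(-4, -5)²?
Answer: 4401/28 ≈ 157.18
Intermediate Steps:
v(q, D) = 9 (v(q, D) = (-6 + 3)² = (-3)² = 9)
h = 81 (h = 9² = 81)
z(W, S) = S/168 + W/168 (z(W, S) = (S + W)/168 = (S + W)*(1/168) = S/168 + W/168)
h*z(42, 284) = 81*((1/168)*284 + (1/168)*42) = 81*(71/42 + ¼) = 81*(163/84) = 4401/28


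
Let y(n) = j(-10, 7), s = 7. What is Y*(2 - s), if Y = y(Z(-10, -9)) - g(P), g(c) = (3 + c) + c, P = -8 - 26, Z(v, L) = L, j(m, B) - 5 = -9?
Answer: -305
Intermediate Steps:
j(m, B) = -4 (j(m, B) = 5 - 9 = -4)
y(n) = -4
P = -34
g(c) = 3 + 2*c
Y = 61 (Y = -4 - (3 + 2*(-34)) = -4 - (3 - 68) = -4 - 1*(-65) = -4 + 65 = 61)
Y*(2 - s) = 61*(2 - 1*7) = 61*(2 - 7) = 61*(-5) = -305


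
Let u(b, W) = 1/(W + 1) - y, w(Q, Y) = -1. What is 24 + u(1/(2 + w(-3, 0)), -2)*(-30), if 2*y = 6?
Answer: 144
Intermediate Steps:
y = 3 (y = (½)*6 = 3)
u(b, W) = -3 + 1/(1 + W) (u(b, W) = 1/(W + 1) - 1*3 = 1/(1 + W) - 3 = -3 + 1/(1 + W))
24 + u(1/(2 + w(-3, 0)), -2)*(-30) = 24 + ((-2 - 3*(-2))/(1 - 2))*(-30) = 24 + ((-2 + 6)/(-1))*(-30) = 24 - 1*4*(-30) = 24 - 4*(-30) = 24 + 120 = 144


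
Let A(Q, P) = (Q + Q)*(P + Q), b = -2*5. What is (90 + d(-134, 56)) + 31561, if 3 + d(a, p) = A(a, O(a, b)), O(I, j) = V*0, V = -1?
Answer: 67560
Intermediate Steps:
b = -10
O(I, j) = 0 (O(I, j) = -1*0 = 0)
A(Q, P) = 2*Q*(P + Q) (A(Q, P) = (2*Q)*(P + Q) = 2*Q*(P + Q))
d(a, p) = -3 + 2*a**2 (d(a, p) = -3 + 2*a*(0 + a) = -3 + 2*a*a = -3 + 2*a**2)
(90 + d(-134, 56)) + 31561 = (90 + (-3 + 2*(-134)**2)) + 31561 = (90 + (-3 + 2*17956)) + 31561 = (90 + (-3 + 35912)) + 31561 = (90 + 35909) + 31561 = 35999 + 31561 = 67560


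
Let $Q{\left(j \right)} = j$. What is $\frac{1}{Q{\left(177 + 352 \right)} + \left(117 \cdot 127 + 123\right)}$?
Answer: $\frac{1}{15511} \approx 6.447 \cdot 10^{-5}$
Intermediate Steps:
$\frac{1}{Q{\left(177 + 352 \right)} + \left(117 \cdot 127 + 123\right)} = \frac{1}{\left(177 + 352\right) + \left(117 \cdot 127 + 123\right)} = \frac{1}{529 + \left(14859 + 123\right)} = \frac{1}{529 + 14982} = \frac{1}{15511}$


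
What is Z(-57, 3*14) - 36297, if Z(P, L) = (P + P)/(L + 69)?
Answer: -1343027/37 ≈ -36298.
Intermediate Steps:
Z(P, L) = 2*P/(69 + L) (Z(P, L) = (2*P)/(69 + L) = 2*P/(69 + L))
Z(-57, 3*14) - 36297 = 2*(-57)/(69 + 3*14) - 36297 = 2*(-57)/(69 + 42) - 36297 = 2*(-57)/111 - 36297 = 2*(-57)*(1/111) - 36297 = -38/37 - 36297 = -1343027/37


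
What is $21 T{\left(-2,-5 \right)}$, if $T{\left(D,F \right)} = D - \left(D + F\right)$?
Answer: $105$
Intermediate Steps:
$T{\left(D,F \right)} = - F$ ($T{\left(D,F \right)} = D - \left(D + F\right) = - F$)
$21 T{\left(-2,-5 \right)} = 21 \left(\left(-1\right) \left(-5\right)\right) = 21 \cdot 5 = 105$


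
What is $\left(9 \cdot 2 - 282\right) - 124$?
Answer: $-388$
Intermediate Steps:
$\left(9 \cdot 2 - 282\right) - 124 = \left(18 - 282\right) - 124 = -264 - 124 = -388$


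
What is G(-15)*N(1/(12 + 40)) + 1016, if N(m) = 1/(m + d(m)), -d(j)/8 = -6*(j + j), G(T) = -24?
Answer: 97304/97 ≈ 1003.1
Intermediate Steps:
d(j) = 96*j (d(j) = -(-48)*(j + j) = -(-48)*2*j = -(-96)*j = 96*j)
N(m) = 1/(97*m) (N(m) = 1/(m + 96*m) = 1/(97*m))
G(-15)*N(1/(12 + 40)) + 1016 = -24/(97*(1/(12 + 40))) + 1016 = -24/(97*(1/52)) + 1016 = -24/(97*1/52) + 1016 = -24*52/97 + 1016 = -1248/97 + 1016 = 97304/97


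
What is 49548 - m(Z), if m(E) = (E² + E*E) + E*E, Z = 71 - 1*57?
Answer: 48960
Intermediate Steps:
Z = 14 (Z = 71 - 57 = 14)
m(E) = 3*E² (m(E) = (E² + E²) + E² = 2*E² + E² = 3*E²)
49548 - m(Z) = 49548 - 3*14² = 49548 - 3*196 = 49548 - 1*588 = 49548 - 588 = 48960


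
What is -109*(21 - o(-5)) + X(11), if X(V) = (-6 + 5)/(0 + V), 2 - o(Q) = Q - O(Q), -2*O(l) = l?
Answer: -27579/22 ≈ -1253.6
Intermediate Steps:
O(l) = -l/2
o(Q) = 2 - 3*Q/2 (o(Q) = 2 - (Q - (-1)*Q/2) = 2 - (Q + Q/2) = 2 - 3*Q/2)
X(V) = -1/V
-109*(21 - o(-5)) + X(11) = -109*(21 - (2 - 3/2*(-5))) - 1/11 = -109*(21 - (2 + 15/2)) - 1*1/11 = -109*(21 - 1*19/2) - 1/11 = -109*(21 - 19/2) - 1/11 = -109*23/2 - 1/11 = -2507/2 - 1/11 = -27579/22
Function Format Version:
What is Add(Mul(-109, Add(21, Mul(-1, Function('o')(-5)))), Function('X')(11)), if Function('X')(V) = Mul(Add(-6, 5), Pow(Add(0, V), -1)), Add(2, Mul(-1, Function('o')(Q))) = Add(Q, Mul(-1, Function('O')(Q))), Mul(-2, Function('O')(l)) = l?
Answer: Rational(-27579, 22) ≈ -1253.6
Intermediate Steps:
Function('O')(l) = Mul(Rational(-1, 2), l)
Function('o')(Q) = Add(2, Mul(Rational(-3, 2), Q)) (Function('o')(Q) = Add(2, Mul(-1, Add(Q, Mul(-1, Mul(Rational(-1, 2), Q))))) = Add(2, Mul(-1, Add(Q, Mul(Rational(1, 2), Q)))) = Add(2, Mul(-1, Mul(Rational(3, 2), Q))) = Add(2, Mul(Rational(-3, 2), Q)))
Function('X')(V) = Mul(-1, Pow(V, -1))
Add(Mul(-109, Add(21, Mul(-1, Function('o')(-5)))), Function('X')(11)) = Add(Mul(-109, Add(21, Mul(-1, Add(2, Mul(Rational(-3, 2), -5))))), Mul(-1, Pow(11, -1))) = Add(Mul(-109, Add(21, Mul(-1, Add(2, Rational(15, 2))))), Mul(-1, Rational(1, 11))) = Add(Mul(-109, Add(21, Mul(-1, Rational(19, 2)))), Rational(-1, 11)) = Add(Mul(-109, Add(21, Rational(-19, 2))), Rational(-1, 11)) = Add(Mul(-109, Rational(23, 2)), Rational(-1, 11)) = Add(Rational(-2507, 2), Rational(-1, 11)) = Rational(-27579, 22)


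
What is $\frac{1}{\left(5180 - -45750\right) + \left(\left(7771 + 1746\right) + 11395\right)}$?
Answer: $\frac{1}{71842} \approx 1.3919 \cdot 10^{-5}$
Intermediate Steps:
$\frac{1}{\left(5180 - -45750\right) + \left(\left(7771 + 1746\right) + 11395\right)} = \frac{1}{\left(5180 + 45750\right) + \left(9517 + 11395\right)} = \frac{1}{50930 + 20912} = \frac{1}{71842}$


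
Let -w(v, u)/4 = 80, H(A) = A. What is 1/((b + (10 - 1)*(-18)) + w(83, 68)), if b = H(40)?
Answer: -1/442 ≈ -0.0022624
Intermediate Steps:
b = 40
w(v, u) = -320 (w(v, u) = -4*80 = -320)
1/((b + (10 - 1)*(-18)) + w(83, 68)) = 1/((40 + (10 - 1)*(-18)) - 320) = 1/((40 + 9*(-18)) - 320) = 1/((40 - 162) - 320) = 1/(-122 - 320) = 1/(-442) = -1/442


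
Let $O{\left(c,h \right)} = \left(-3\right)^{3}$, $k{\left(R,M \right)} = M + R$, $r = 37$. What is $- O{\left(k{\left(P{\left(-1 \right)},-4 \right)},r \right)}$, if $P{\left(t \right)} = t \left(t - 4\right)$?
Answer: $27$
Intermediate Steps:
$P{\left(t \right)} = t \left(-4 + t\right)$
$O{\left(c,h \right)} = -27$
$- O{\left(k{\left(P{\left(-1 \right)},-4 \right)},r \right)} = \left(-1\right) \left(-27\right) = 27$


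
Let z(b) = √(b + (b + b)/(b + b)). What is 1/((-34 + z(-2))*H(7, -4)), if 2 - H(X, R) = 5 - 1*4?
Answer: -34/1157 - I/1157 ≈ -0.029386 - 0.0008643*I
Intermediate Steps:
H(X, R) = 1 (H(X, R) = 2 - (5 - 1*4) = 2 - (5 - 4) = 2 - 1*1 = 2 - 1 = 1)
z(b) = √(1 + b) (z(b) = √(b + (2*b)/((2*b))) = √(b + (2*b)*(1/(2*b))) = √(b + 1) = √(1 + b))
1/((-34 + z(-2))*H(7, -4)) = 1/((-34 + √(1 - 2))*1) = 1/((-34 + √(-1))*1) = 1/((-34 + I)*1) = 1/(-34 + I) = (-34 - I)/1157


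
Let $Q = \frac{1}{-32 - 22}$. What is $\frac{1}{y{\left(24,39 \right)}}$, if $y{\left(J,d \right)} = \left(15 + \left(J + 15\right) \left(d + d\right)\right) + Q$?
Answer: $\frac{54}{165077} \approx 0.00032712$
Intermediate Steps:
$Q = - \frac{1}{54}$ ($Q = \frac{1}{-54} = - \frac{1}{54} \approx -0.018519$)
$y{\left(J,d \right)} = \frac{809}{54} + 2 d \left(15 + J\right)$ ($y{\left(J,d \right)} = \left(15 + \left(J + 15\right) \left(d + d\right)\right) - \frac{1}{54} = \left(15 + \left(15 + J\right) 2 d\right) - \frac{1}{54} = \left(15 + 2 d \left(15 + J\right)\right) - \frac{1}{54} = \frac{809}{54} + 2 d \left(15 + J\right)$)
$\frac{1}{y{\left(24,39 \right)}} = \frac{1}{\frac{809}{54} + 30 \cdot 39 + 2 \cdot 24 \cdot 39} = \frac{1}{\frac{809}{54} + 1170 + 1872} = \frac{1}{\frac{165077}{54}} = \frac{54}{165077}$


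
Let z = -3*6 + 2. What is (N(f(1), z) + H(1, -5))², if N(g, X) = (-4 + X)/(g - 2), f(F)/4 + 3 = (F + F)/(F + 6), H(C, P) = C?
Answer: 529/81 ≈ 6.5309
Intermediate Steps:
z = -16 (z = -18 + 2 = -16)
f(F) = -12 + 8*F/(6 + F) (f(F) = -12 + 4*((F + F)/(F + 6)) = -12 + 4*((2*F)/(6 + F)) = -12 + 4*(2*F/(6 + F)) = -12 + 8*F/(6 + F))
N(g, X) = (-4 + X)/(-2 + g)
(N(f(1), z) + H(1, -5))² = ((-4 - 16)/(-2 + 4*(-18 - 1*1)/(6 + 1)) + 1)² = (-20/(-2 + 4*(-18 - 1)/7) + 1)² = (-20/(-2 + 4*(⅐)*(-19)) + 1)² = (-20/(-2 - 76/7) + 1)² = (-20/(-90/7) + 1)² = (-7/90*(-20) + 1)² = (14/9 + 1)² = (23/9)² = 529/81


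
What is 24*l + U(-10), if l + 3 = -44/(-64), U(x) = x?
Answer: -131/2 ≈ -65.500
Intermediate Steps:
l = -37/16 (l = -3 - 44/(-64) = -3 - 44*(-1/64) = -3 + 11/16 = -37/16 ≈ -2.3125)
24*l + U(-10) = 24*(-37/16) - 10 = -111/2 - 10 = -131/2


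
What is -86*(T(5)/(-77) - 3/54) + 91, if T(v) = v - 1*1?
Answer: 69470/693 ≈ 100.25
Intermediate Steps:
T(v) = -1 + v (T(v) = v - 1 = -1 + v)
-86*(T(5)/(-77) - 3/54) + 91 = -86*((-1 + 5)/(-77) - 3/54) + 91 = -86*(4*(-1/77) - 3*1/54) + 91 = -86*(-4/77 - 1/18) + 91 = -86*(-149/1386) + 91 = 6407/693 + 91 = 69470/693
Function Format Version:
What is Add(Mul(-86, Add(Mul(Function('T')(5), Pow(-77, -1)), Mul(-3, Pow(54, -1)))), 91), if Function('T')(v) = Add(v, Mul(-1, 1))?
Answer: Rational(69470, 693) ≈ 100.25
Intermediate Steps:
Function('T')(v) = Add(-1, v) (Function('T')(v) = Add(v, -1) = Add(-1, v))
Add(Mul(-86, Add(Mul(Function('T')(5), Pow(-77, -1)), Mul(-3, Pow(54, -1)))), 91) = Add(Mul(-86, Add(Mul(Add(-1, 5), Pow(-77, -1)), Mul(-3, Pow(54, -1)))), 91) = Add(Mul(-86, Add(Mul(4, Rational(-1, 77)), Mul(-3, Rational(1, 54)))), 91) = Add(Mul(-86, Add(Rational(-4, 77), Rational(-1, 18))), 91) = Add(Mul(-86, Rational(-149, 1386)), 91) = Add(Rational(6407, 693), 91) = Rational(69470, 693)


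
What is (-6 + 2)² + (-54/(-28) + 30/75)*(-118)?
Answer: -9057/35 ≈ -258.77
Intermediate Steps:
(-6 + 2)² + (-54/(-28) + 30/75)*(-118) = (-4)² + (-54*(-1/28) + 30*(1/75))*(-118) = 16 + (27/14 + ⅖)*(-118) = 16 + (163/70)*(-118) = 16 - 9617/35 = -9057/35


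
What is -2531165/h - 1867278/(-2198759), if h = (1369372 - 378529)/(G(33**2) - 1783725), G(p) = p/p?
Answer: 1418168332598726642/311232137691 ≈ 4.5566e+6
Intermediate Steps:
G(p) = 1
h = -990843/1783724 (h = (1369372 - 378529)/(1 - 1783725) = 990843/(-1783724) = 990843*(-1/1783724) = -990843/1783724 ≈ -0.55549)
-2531165/h - 1867278/(-2198759) = -2531165/(-990843/1783724) - 1867278/(-2198759) = -2531165*(-1783724/990843) - 1867278*(-1/2198759) = 644985679780/141549 + 1867278/2198759 = 1418168332598726642/311232137691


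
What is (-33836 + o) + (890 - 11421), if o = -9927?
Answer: -54294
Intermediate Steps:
(-33836 + o) + (890 - 11421) = (-33836 - 9927) + (890 - 11421) = -43763 - 10531 = -54294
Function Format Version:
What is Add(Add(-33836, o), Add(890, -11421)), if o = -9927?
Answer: -54294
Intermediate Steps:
Add(Add(-33836, o), Add(890, -11421)) = Add(Add(-33836, -9927), Add(890, -11421)) = Add(-43763, -10531) = -54294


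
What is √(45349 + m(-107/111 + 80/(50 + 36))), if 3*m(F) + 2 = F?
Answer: 4*√64569007174/4773 ≈ 212.95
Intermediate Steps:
m(F) = -⅔ + F/3
√(45349 + m(-107/111 + 80/(50 + 36))) = √(45349 + (-⅔ + (-107/111 + 80/(50 + 36))/3)) = √(45349 + (-⅔ + (-107*1/111 + 80/86)/3)) = √(45349 + (-⅔ + (-107/111 + 80*(1/86))/3)) = √(45349 + (-⅔ + (-107/111 + 40/43)/3)) = √(45349 + (-⅔ + (⅓)*(-161/4773))) = √(45349 + (-⅔ - 161/14319)) = √(45349 - 9707/14319) = √(649342624/14319) = 4*√64569007174/4773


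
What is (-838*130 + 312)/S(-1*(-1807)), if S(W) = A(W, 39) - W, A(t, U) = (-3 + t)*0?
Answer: 8356/139 ≈ 60.115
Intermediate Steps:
A(t, U) = 0
S(W) = -W (S(W) = 0 - W = -W)
(-838*130 + 312)/S(-1*(-1807)) = (-838*130 + 312)/((-(-1)*(-1807))) = (-108940 + 312)/((-1*1807)) = -108628/(-1807) = -108628*(-1/1807) = 8356/139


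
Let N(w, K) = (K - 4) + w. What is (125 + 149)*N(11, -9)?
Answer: -548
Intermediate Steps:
N(w, K) = -4 + K + w (N(w, K) = (-4 + K) + w = -4 + K + w)
(125 + 149)*N(11, -9) = (125 + 149)*(-4 - 9 + 11) = 274*(-2) = -548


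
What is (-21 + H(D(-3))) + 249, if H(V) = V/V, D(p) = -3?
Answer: 229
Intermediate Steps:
H(V) = 1
(-21 + H(D(-3))) + 249 = (-21 + 1) + 249 = -20 + 249 = 229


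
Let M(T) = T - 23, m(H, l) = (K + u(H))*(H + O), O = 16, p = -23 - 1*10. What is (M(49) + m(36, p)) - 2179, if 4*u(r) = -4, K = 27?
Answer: -801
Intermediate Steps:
u(r) = -1 (u(r) = (¼)*(-4) = -1)
p = -33 (p = -23 - 10 = -33)
m(H, l) = 416 + 26*H (m(H, l) = (27 - 1)*(H + 16) = 26*(16 + H) = 416 + 26*H)
M(T) = -23 + T
(M(49) + m(36, p)) - 2179 = ((-23 + 49) + (416 + 26*36)) - 2179 = (26 + (416 + 936)) - 2179 = (26 + 1352) - 2179 = 1378 - 2179 = -801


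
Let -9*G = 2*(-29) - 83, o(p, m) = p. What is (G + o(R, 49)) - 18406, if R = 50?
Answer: -55021/3 ≈ -18340.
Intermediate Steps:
G = 47/3 (G = -(2*(-29) - 83)/9 = -(-58 - 83)/9 = -⅑*(-141) = 47/3 ≈ 15.667)
(G + o(R, 49)) - 18406 = (47/3 + 50) - 18406 = 197/3 - 18406 = -55021/3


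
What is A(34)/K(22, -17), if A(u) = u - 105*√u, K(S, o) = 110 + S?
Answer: 17/66 - 35*√34/44 ≈ -4.3807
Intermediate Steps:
A(34)/K(22, -17) = (34 - 105*√34)/(110 + 22) = (34 - 105*√34)/132 = (34 - 105*√34)*(1/132) = 17/66 - 35*√34/44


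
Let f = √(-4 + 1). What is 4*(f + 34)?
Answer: 136 + 4*I*√3 ≈ 136.0 + 6.9282*I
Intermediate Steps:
f = I*√3 (f = √(-3) = I*√3 ≈ 1.732*I)
4*(f + 34) = 4*(I*√3 + 34) = 4*(34 + I*√3) = 136 + 4*I*√3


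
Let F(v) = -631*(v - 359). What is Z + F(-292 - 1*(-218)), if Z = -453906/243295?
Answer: 66473335879/243295 ≈ 2.7322e+5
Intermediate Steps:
Z = -453906/243295 (Z = -453906*1/243295 = -453906/243295 ≈ -1.8657)
F(v) = 226529 - 631*v (F(v) = -631*(-359 + v) = 226529 - 631*v)
Z + F(-292 - 1*(-218)) = -453906/243295 + (226529 - 631*(-292 - 1*(-218))) = -453906/243295 + (226529 - 631*(-292 + 218)) = -453906/243295 + (226529 - 631*(-74)) = -453906/243295 + (226529 + 46694) = -453906/243295 + 273223 = 66473335879/243295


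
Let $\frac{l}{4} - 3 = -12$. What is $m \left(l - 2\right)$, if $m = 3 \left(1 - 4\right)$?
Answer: $342$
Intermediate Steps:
$l = -36$ ($l = 12 + 4 \left(-12\right) = 12 - 48 = -36$)
$m = -9$ ($m = 3 \left(-3\right) = -9$)
$m \left(l - 2\right) = - 9 \left(-36 - 2\right) = \left(-9\right) \left(-38\right) = 342$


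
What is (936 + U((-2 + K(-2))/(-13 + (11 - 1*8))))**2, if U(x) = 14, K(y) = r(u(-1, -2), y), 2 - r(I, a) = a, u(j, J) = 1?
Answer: 902500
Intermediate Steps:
r(I, a) = 2 - a
K(y) = 2 - y
(936 + U((-2 + K(-2))/(-13 + (11 - 1*8))))**2 = (936 + 14)**2 = 950**2 = 902500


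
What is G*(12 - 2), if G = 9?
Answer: 90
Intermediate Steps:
G*(12 - 2) = 9*(12 - 2) = 9*10 = 90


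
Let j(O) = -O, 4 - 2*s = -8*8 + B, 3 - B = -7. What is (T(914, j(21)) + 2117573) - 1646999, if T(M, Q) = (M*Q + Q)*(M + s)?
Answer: -17649171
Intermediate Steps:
B = 10 (B = 3 - 1*(-7) = 3 + 7 = 10)
s = 29 (s = 2 - (-8*8 + 10)/2 = 2 - (-64 + 10)/2 = 2 - ½*(-54) = 2 + 27 = 29)
T(M, Q) = (29 + M)*(Q + M*Q) (T(M, Q) = (M*Q + Q)*(M + 29) = (Q + M*Q)*(29 + M) = (29 + M)*(Q + M*Q))
(T(914, j(21)) + 2117573) - 1646999 = ((-1*21)*(29 + 914² + 30*914) + 2117573) - 1646999 = (-21*(29 + 835396 + 27420) + 2117573) - 1646999 = (-21*862845 + 2117573) - 1646999 = (-18119745 + 2117573) - 1646999 = -16002172 - 1646999 = -17649171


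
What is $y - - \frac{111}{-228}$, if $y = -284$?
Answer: $- \frac{21621}{76} \approx -284.49$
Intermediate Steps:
$y - - \frac{111}{-228} = -284 - - \frac{111}{-228} = -284 - \left(-111\right) \left(- \frac{1}{228}\right) = -284 - \frac{37}{76} = - \frac{21621}{76}$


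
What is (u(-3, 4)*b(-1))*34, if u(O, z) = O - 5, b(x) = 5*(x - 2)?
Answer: 4080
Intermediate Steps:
b(x) = -10 + 5*x (b(x) = 5*(-2 + x) = -10 + 5*x)
u(O, z) = -5 + O
(u(-3, 4)*b(-1))*34 = ((-5 - 3)*(-10 + 5*(-1)))*34 = -8*(-10 - 5)*34 = -8*(-15)*34 = 120*34 = 4080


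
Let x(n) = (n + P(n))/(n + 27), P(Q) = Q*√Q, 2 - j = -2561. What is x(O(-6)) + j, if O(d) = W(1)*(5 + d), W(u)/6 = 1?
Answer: 17939/7 - 2*I*√6/7 ≈ 2562.7 - 0.69985*I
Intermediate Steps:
j = 2563 (j = 2 - 1*(-2561) = 2 + 2561 = 2563)
W(u) = 6 (W(u) = 6*1 = 6)
P(Q) = Q^(3/2)
O(d) = 30 + 6*d (O(d) = 6*(5 + d) = 30 + 6*d)
x(n) = (n + n^(3/2))/(27 + n) (x(n) = (n + n^(3/2))/(n + 27) = (n + n^(3/2))/(27 + n))
x(O(-6)) + j = ((30 + 6*(-6)) + (30 + 6*(-6))^(3/2))/(27 + (30 + 6*(-6))) + 2563 = ((30 - 36) + (30 - 36)^(3/2))/(27 + (30 - 36)) + 2563 = (-6 + (-6)^(3/2))/(27 - 6) + 2563 = (-6 - 6*I*√6)/21 + 2563 = (-2/7 - 2*I*√6/7) + 2563 = 17939/7 - 2*I*√6/7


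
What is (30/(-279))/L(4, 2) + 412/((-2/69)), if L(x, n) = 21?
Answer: -27759952/1953 ≈ -14214.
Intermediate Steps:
(30/(-279))/L(4, 2) + 412/((-2/69)) = (30/(-279))/21 + 412/((-2/69)) = (30*(-1/279))*(1/21) + 412/((-2*1/69)) = -10/93*1/21 + 412/(-2/69) = -10/1953 + 412*(-69/2) = -10/1953 - 14214 = -27759952/1953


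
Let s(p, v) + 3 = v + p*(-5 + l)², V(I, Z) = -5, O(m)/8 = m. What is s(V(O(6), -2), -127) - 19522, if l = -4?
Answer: -20057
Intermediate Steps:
O(m) = 8*m
s(p, v) = -3 + v + 81*p (s(p, v) = -3 + (v + p*(-5 - 4)²) = -3 + (v + p*(-9)²) = -3 + (v + p*81) = -3 + (v + 81*p) = -3 + v + 81*p)
s(V(O(6), -2), -127) - 19522 = (-3 - 127 + 81*(-5)) - 19522 = (-3 - 127 - 405) - 19522 = -535 - 19522 = -20057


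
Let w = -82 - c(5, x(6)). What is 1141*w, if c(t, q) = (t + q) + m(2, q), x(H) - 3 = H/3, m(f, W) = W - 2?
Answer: -108395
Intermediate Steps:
m(f, W) = -2 + W
x(H) = 3 + H/3
c(t, q) = -2 + t + 2*q (c(t, q) = (t + q) + (-2 + q) = (q + t) + (-2 + q) = -2 + t + 2*q)
w = -95 (w = -82 - (-2 + 5 + 2*(3 + (⅓)*6)) = -82 - (-2 + 5 + 2*(3 + 2)) = -82 - (-2 + 5 + 2*5) = -82 - (-2 + 5 + 10) = -82 - 1*13 = -82 - 13 = -95)
1141*w = 1141*(-95) = -108395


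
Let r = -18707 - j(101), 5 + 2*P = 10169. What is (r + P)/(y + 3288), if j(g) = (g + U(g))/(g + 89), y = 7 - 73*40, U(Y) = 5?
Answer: -431476/11875 ≈ -36.335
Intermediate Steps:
P = 5082 (P = -5/2 + (1/2)*10169 = -5/2 + 10169/2 = 5082)
y = -2913 (y = 7 - 2920 = -2913)
j(g) = (5 + g)/(89 + g) (j(g) = (g + 5)/(g + 89) = (5 + g)/(89 + g))
r = -1777218/95 (r = -18707 - (5 + 101)/(89 + 101) = -18707 - 106/190 = -18707 - 1*53/95 = -18707 - 53/95 = -1777218/95 ≈ -18708.)
(r + P)/(y + 3288) = (-1777218/95 + 5082)/(-2913 + 3288) = -1294428/95/375 = -1294428/95*1/375 = -431476/11875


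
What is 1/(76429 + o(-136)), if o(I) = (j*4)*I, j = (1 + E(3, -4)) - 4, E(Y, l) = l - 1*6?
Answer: 1/83501 ≈ 1.1976e-5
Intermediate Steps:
E(Y, l) = -6 + l (E(Y, l) = l - 6 = -6 + l)
j = -13 (j = (1 + (-6 - 4)) - 4 = (1 - 10) - 4 = -9 - 4 = -13)
o(I) = -52*I (o(I) = (-13*4)*I = -52*I)
1/(76429 + o(-136)) = 1/(76429 - 52*(-136)) = 1/(76429 + 7072) = 1/83501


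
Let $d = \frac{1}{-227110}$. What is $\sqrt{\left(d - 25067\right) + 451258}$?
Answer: $\frac{\sqrt{21982485174223990}}{227110} \approx 652.83$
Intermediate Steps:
$d = - \frac{1}{227110} \approx -4.4032 \cdot 10^{-6}$
$\sqrt{\left(d - 25067\right) + 451258} = \sqrt{\left(- \frac{1}{227110} - 25067\right) + 451258} = \sqrt{- \frac{5692966371}{227110} + 451258} = \sqrt{\frac{96792238009}{227110}} = \frac{\sqrt{21982485174223990}}{227110}$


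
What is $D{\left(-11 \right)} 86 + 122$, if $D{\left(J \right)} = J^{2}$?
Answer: $10528$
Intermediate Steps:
$D{\left(-11 \right)} 86 + 122 = \left(-11\right)^{2} \cdot 86 + 122 = 121 \cdot 86 + 122 = 10406 + 122 = 10528$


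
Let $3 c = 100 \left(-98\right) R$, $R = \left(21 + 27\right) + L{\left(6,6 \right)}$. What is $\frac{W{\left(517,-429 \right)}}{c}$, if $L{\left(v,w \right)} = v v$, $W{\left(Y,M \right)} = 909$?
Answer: $- \frac{909}{274400} \approx -0.0033127$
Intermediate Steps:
$L{\left(v,w \right)} = v^{2}$
$R = 84$ ($R = \left(21 + 27\right) + 6^{2} = 48 + 36 = 84$)
$c = -274400$ ($c = \frac{100 \left(-98\right) 84}{3} = \frac{\left(-9800\right) 84}{3} = \frac{1}{3} \left(-823200\right) = -274400$)
$\frac{W{\left(517,-429 \right)}}{c} = \frac{909}{-274400} = 909 \left(- \frac{1}{274400}\right) = - \frac{909}{274400}$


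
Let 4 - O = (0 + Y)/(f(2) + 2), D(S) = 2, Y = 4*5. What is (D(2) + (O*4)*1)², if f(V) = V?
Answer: 4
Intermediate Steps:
Y = 20
O = -1 (O = 4 - (0 + 20)/(2 + 2) = 4 - 20/4 = 4 - 1*5 = 4 - 5 = -1)
(D(2) + (O*4)*1)² = (2 - 1*4*1)² = (2 - 4*1)² = (2 - 4)² = (-2)² = 4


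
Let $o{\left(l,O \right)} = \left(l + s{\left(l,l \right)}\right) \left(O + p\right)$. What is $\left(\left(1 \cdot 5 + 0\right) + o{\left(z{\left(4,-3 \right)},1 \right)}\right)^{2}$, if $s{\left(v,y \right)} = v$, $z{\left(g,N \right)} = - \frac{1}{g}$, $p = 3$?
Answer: $9$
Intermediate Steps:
$o{\left(l,O \right)} = 2 l \left(3 + O\right)$ ($o{\left(l,O \right)} = \left(l + l\right) \left(O + 3\right) = 2 l \left(3 + O\right)$)
$\left(\left(1 \cdot 5 + 0\right) + o{\left(z{\left(4,-3 \right)},1 \right)}\right)^{2} = \left(\left(1 \cdot 5 + 0\right) + 2 \left(- \frac{1}{4}\right) \left(3 + 1\right)\right)^{2} = \left(\left(5 + 0\right) + 2 \left(\left(-1\right) \frac{1}{4}\right) 4\right)^{2} = \left(5 + 2 \left(- \frac{1}{4}\right) 4\right)^{2} = \left(5 - 2\right)^{2} = 3^{2} = 9$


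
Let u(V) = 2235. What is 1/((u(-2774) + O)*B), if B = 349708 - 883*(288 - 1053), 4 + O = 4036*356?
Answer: 1/1475315301541 ≈ 6.7782e-13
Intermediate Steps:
O = 1436812 (O = -4 + 4036*356 = -4 + 1436816 = 1436812)
B = 1025203 (B = 349708 - 883*(-765) = 349708 - 1*(-675495) = 349708 + 675495 = 1025203)
1/((u(-2774) + O)*B) = 1/((2235 + 1436812)*1025203) = (1/1025203)/1439047 = (1/1439047)*(1/1025203) = 1/1475315301541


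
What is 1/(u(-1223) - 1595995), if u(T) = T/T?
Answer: -1/1595994 ≈ -6.2657e-7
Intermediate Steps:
u(T) = 1
1/(u(-1223) - 1595995) = 1/(1 - 1595995) = 1/(-1595994) = -1/1595994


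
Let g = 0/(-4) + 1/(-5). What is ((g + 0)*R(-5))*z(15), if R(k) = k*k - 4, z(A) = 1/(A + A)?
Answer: -7/50 ≈ -0.14000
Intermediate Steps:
z(A) = 1/(2*A)
R(k) = -4 + k² (R(k) = k² - 4 = -4 + k²)
g = -⅕ (g = 0*(-¼) + 1*(-⅕) = 0 - ⅕ = -⅕ ≈ -0.20000)
((g + 0)*R(-5))*z(15) = ((-⅕ + 0)*(-4 + (-5)²))*((½)/15) = (-(-4 + 25)/5)*((½)*(1/15)) = -⅕*21*(1/30) = -21/5*1/30 = -7/50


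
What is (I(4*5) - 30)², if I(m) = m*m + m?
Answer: 152100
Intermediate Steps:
I(m) = m + m² (I(m) = m² + m = m + m²)
(I(4*5) - 30)² = ((4*5)*(1 + 4*5) - 30)² = (20*(1 + 20) - 30)² = (20*21 - 30)² = (420 - 30)² = 390² = 152100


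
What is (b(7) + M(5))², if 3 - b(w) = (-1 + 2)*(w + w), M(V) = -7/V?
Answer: 3844/25 ≈ 153.76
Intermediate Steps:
b(w) = 3 - 2*w (b(w) = 3 - (-1 + 2)*(w + w) = 3 - 2*w)
(b(7) + M(5))² = ((3 - 2*7) - 7/5)² = ((3 - 14) - 7*⅕)² = (-11 - 7/5)² = (-62/5)² = 3844/25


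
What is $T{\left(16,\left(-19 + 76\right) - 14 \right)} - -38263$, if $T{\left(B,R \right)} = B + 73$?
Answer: $38352$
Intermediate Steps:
$T{\left(B,R \right)} = 73 + B$
$T{\left(16,\left(-19 + 76\right) - 14 \right)} - -38263 = \left(73 + 16\right) - -38263 = 89 + 38263 = 38352$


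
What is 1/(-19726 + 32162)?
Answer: 1/12436 ≈ 8.0412e-5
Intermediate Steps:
1/(-19726 + 32162) = 1/12436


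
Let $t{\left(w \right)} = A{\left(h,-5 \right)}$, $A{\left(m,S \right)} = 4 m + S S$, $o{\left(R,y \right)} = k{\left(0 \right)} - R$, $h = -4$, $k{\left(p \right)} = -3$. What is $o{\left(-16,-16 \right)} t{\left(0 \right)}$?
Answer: $117$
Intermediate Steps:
$o{\left(R,y \right)} = -3 - R$
$A{\left(m,S \right)} = S^{2} + 4 m$ ($A{\left(m,S \right)} = 4 m + S^{2} = S^{2} + 4 m$)
$t{\left(w \right)} = 9$ ($t{\left(w \right)} = \left(-5\right)^{2} + 4 \left(-4\right) = 25 - 16 = 9$)
$o{\left(-16,-16 \right)} t{\left(0 \right)} = \left(-3 - -16\right) 9 = \left(-3 + 16\right) 9 = 13 \cdot 9 = 117$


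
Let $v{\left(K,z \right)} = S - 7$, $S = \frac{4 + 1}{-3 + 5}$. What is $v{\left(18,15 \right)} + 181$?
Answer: $\frac{353}{2} \approx 176.5$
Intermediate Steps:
$S = \frac{5}{2} \approx 2.5$
$v{\left(K,z \right)} = - \frac{9}{2}$ ($v{\left(K,z \right)} = \frac{5}{2} - 7 = - \frac{9}{2}$)
$v{\left(18,15 \right)} + 181 = - \frac{9}{2} + 181 = \frac{353}{2}$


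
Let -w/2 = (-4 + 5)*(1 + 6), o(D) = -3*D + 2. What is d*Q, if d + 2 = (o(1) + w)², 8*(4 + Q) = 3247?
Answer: 716945/8 ≈ 89618.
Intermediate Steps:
Q = 3215/8 (Q = -4 + (⅛)*3247 = -4 + 3247/8 = 3215/8 ≈ 401.88)
o(D) = 2 - 3*D
w = -14 (w = -2*(-4 + 5)*(1 + 6) = -2*7 = -14)
d = 223 (d = -2 + ((2 - 3*1) - 14)² = -2 + ((2 - 3) - 14)² = -2 + (-1 - 14)² = -2 + (-15)² = -2 + 225 = 223)
d*Q = 223*(3215/8) = 716945/8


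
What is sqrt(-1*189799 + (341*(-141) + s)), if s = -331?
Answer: I*sqrt(238211) ≈ 488.07*I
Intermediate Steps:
sqrt(-1*189799 + (341*(-141) + s)) = sqrt(-1*189799 + (341*(-141) - 331)) = sqrt(-189799 + (-48081 - 331)) = sqrt(-189799 - 48412) = sqrt(-238211) = I*sqrt(238211)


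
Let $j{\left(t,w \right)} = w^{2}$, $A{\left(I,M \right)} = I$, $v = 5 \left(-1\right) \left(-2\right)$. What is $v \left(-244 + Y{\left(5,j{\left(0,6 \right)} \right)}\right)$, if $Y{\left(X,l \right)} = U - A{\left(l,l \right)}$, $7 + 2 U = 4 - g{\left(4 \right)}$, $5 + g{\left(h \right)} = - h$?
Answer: $-2770$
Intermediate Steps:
$v = 10$ ($v = \left(-5\right) \left(-2\right) = 10$)
$g{\left(h \right)} = -5 - h$
$U = 3$ ($U = - \frac{7}{2} + \frac{4 - \left(-5 - 4\right)}{2} = - \frac{7}{2} + \frac{4 - -9}{2} = - \frac{7}{2} + \frac{4 + 9}{2} = - \frac{7}{2} + \frac{1}{2} \cdot 13 = - \frac{7}{2} + \frac{13}{2} = 3$)
$Y{\left(X,l \right)} = 3 - l$
$v \left(-244 + Y{\left(5,j{\left(0,6 \right)} \right)}\right) = 10 \left(-244 + \left(3 - 6^{2}\right)\right) = 10 \left(-244 + \left(3 - 36\right)\right) = 10 \left(-244 - 33\right) = 10 \left(-277\right) = -2770$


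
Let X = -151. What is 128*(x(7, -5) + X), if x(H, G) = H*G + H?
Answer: -22912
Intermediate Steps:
x(H, G) = H + G*H (x(H, G) = G*H + H = H + G*H)
128*(x(7, -5) + X) = 128*(7*(1 - 5) - 151) = 128*(7*(-4) - 151) = 128*(-28 - 151) = 128*(-179) = -22912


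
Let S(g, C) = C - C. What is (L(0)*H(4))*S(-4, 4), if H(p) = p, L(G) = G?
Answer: 0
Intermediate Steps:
S(g, C) = 0
(L(0)*H(4))*S(-4, 4) = (0*4)*0 = 0*0 = 0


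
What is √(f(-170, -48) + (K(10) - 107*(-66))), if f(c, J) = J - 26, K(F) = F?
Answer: √6998 ≈ 83.654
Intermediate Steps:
f(c, J) = -26 + J
√(f(-170, -48) + (K(10) - 107*(-66))) = √((-26 - 48) + (10 - 107*(-66))) = √(-74 + (10 + 7062)) = √(-74 + 7072) = √6998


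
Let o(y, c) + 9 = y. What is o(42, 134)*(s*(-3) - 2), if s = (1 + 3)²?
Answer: -1650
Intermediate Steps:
o(y, c) = -9 + y
s = 16 (s = 4² = 16)
o(42, 134)*(s*(-3) - 2) = (-9 + 42)*(16*(-3) - 2) = 33*(-48 - 2) = 33*(-50) = -1650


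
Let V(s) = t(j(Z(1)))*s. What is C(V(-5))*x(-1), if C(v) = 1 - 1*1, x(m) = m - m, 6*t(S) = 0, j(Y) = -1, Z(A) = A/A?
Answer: 0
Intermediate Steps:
Z(A) = 1
t(S) = 0 (t(S) = (1/6)*0 = 0)
V(s) = 0 (V(s) = 0*s = 0)
x(m) = 0
C(v) = 0 (C(v) = 1 - 1 = 0)
C(V(-5))*x(-1) = 0*0 = 0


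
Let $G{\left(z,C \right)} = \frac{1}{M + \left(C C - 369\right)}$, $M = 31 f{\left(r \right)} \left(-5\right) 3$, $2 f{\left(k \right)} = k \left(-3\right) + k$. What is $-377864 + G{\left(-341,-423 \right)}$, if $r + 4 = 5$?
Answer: $- \frac{67647102599}{179025} \approx -3.7786 \cdot 10^{5}$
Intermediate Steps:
$r = 1$ ($r = -4 + 5 = 1$)
$f{\left(k \right)} = - k$ ($f{\left(k \right)} = \frac{k \left(-3\right) + k}{2} = \frac{- 3 k + k}{2} = \frac{\left(-2\right) k}{2} = - k$)
$M = 465$ ($M = 31 \left(-1\right) 1 \left(-5\right) 3 = 31 \left(-1\right) \left(-5\right) 3 = 31 \cdot 5 \cdot 3 = 31 \cdot 15 = 465$)
$G{\left(z,C \right)} = \frac{1}{96 + C^{2}}$ ($G{\left(z,C \right)} = \frac{1}{465 + \left(C C - 369\right)} = \frac{1}{465 + \left(C^{2} - 369\right)} = \frac{1}{465 + \left(-369 + C^{2}\right)} = \frac{1}{96 + C^{2}}$)
$-377864 + G{\left(-341,-423 \right)} = -377864 + \frac{1}{96 + \left(-423\right)^{2}} = -377864 + \frac{1}{96 + 178929} = -377864 + \frac{1}{179025} = - \frac{67647102599}{179025}$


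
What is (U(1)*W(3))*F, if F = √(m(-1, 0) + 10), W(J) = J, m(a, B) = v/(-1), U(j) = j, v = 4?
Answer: 3*√6 ≈ 7.3485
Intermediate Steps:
m(a, B) = -4 (m(a, B) = 4/(-1) = 4*(-1) = -4)
F = √6 (F = √(-4 + 10) = √6 ≈ 2.4495)
(U(1)*W(3))*F = (1*3)*√6 = 3*√6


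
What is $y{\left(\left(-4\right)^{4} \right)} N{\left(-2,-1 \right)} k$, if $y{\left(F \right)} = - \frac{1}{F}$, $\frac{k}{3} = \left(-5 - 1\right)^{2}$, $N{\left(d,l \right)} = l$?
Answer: $\frac{27}{64} \approx 0.42188$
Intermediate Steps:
$k = 108$ ($k = 3 \left(-5 - 1\right)^{2} = 3 \left(-6\right)^{2} = 3 \cdot 36 = 108$)
$y{\left(\left(-4\right)^{4} \right)} N{\left(-2,-1 \right)} k = - \frac{1}{\left(-4\right)^{4}} \left(-1\right) 108 = - \frac{1}{256} \left(-1\right) 108 = \left(-1\right) \frac{1}{256} \left(-1\right) 108 = \left(- \frac{1}{256}\right) \left(-1\right) 108 = \frac{1}{256} \cdot 108 = \frac{27}{64}$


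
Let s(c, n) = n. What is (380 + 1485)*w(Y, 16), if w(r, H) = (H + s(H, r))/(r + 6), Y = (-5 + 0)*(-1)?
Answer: 39165/11 ≈ 3560.5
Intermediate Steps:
Y = 5 (Y = -5*(-1) = 5)
w(r, H) = (H + r)/(6 + r) (w(r, H) = (H + r)/(r + 6) = (H + r)/(6 + r))
(380 + 1485)*w(Y, 16) = (380 + 1485)*((16 + 5)/(6 + 5)) = 1865*(21/11) = 39165/11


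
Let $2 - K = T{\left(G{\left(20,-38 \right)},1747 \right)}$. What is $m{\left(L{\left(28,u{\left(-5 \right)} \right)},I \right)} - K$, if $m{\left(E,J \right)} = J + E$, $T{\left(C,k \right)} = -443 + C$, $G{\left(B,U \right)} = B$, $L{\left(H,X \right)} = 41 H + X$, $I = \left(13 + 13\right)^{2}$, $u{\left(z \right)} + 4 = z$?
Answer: $1390$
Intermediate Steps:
$u{\left(z \right)} = -4 + z$
$I = 676$ ($I = 26^{2} = 676$)
$L{\left(H,X \right)} = X + 41 H$
$m{\left(E,J \right)} = E + J$
$K = 425$ ($K = 2 - \left(-443 + 20\right) = 2 - -423 = 2 + 423 = 425$)
$m{\left(L{\left(28,u{\left(-5 \right)} \right)},I \right)} - K = \left(\left(\left(-4 - 5\right) + 41 \cdot 28\right) + 676\right) - 425 = \left(\left(-9 + 1148\right) + 676\right) - 425 = \left(1139 + 676\right) - 425 = 1815 - 425 = 1390$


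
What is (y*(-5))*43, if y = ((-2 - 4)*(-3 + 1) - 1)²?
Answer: -26015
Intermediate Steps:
y = 121 (y = (-6*(-2) - 1)² = (12 - 1)² = 11² = 121)
(y*(-5))*43 = (121*(-5))*43 = -605*43 = -26015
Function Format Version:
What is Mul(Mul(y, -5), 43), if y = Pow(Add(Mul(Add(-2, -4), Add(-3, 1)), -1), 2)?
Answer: -26015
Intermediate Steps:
y = 121 (y = Pow(Add(Mul(-6, -2), -1), 2) = Pow(Add(12, -1), 2) = Pow(11, 2) = 121)
Mul(Mul(y, -5), 43) = Mul(Mul(121, -5), 43) = Mul(-605, 43) = -26015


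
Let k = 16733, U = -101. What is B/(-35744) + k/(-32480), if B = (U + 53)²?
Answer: -725149/1251040 ≈ -0.57964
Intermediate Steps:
B = 2304 (B = (-101 + 53)² = (-48)² = 2304)
B/(-35744) + k/(-32480) = 2304/(-35744) + 16733/(-32480) = 2304*(-1/35744) + 16733*(-1/32480) = -72/1117 - 577/1120 = -725149/1251040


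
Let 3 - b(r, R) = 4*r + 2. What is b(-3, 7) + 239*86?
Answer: 20567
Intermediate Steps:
b(r, R) = 1 - 4*r (b(r, R) = 3 - (4*r + 2) = 3 - (2 + 4*r) = 3 + (-2 - 4*r) = 1 - 4*r)
b(-3, 7) + 239*86 = (1 - 4*(-3)) + 239*86 = (1 + 12) + 20554 = 13 + 20554 = 20567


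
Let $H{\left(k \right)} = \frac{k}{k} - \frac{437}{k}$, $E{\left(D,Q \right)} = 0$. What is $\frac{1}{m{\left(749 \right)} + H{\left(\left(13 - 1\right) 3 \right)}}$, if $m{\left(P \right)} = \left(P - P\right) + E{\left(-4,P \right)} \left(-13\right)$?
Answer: $- \frac{36}{401} \approx -0.089776$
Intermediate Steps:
$m{\left(P \right)} = 0$ ($m{\left(P \right)} = \left(P - P\right) + 0 \left(-13\right) = 0 + 0 = 0$)
$H{\left(k \right)} = 1 - \frac{437}{k}$
$\frac{1}{m{\left(749 \right)} + H{\left(\left(13 - 1\right) 3 \right)}} = \frac{1}{0 + \frac{-437 + \left(13 - 1\right) 3}{\left(13 - 1\right) 3}} = \frac{1}{0 + \frac{-437 + 12 \cdot 3}{12 \cdot 3}} = \frac{1}{0 + \frac{-437 + 36}{36}} = \frac{1}{0 + \frac{1}{36} \left(-401\right)} = \frac{1}{0 - \frac{401}{36}} = \frac{1}{- \frac{401}{36}} = - \frac{36}{401}$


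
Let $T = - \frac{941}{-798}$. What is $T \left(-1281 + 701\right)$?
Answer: $- \frac{272890}{399} \approx -683.93$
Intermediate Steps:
$T = \frac{941}{798}$ ($T = \left(-941\right) \left(- \frac{1}{798}\right) = \frac{941}{798} \approx 1.1792$)
$T \left(-1281 + 701\right) = \frac{941 \left(-1281 + 701\right)}{798} = \frac{941}{798} \left(-580\right) = - \frac{272890}{399}$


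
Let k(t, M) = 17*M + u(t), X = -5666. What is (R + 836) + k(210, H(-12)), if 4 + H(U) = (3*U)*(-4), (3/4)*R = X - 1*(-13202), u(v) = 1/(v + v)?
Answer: 5570881/420 ≈ 13264.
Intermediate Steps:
u(v) = 1/(2*v)
R = 10048 (R = 4*(-5666 - 1*(-13202))/3 = 4*(-5666 + 13202)/3 = (4/3)*7536 = 10048)
H(U) = -4 - 12*U (H(U) = -4 + (3*U)*(-4) = -4 - 12*U)
k(t, M) = 1/(2*t) + 17*M (k(t, M) = 17*M + 1/(2*t) = 1/(2*t) + 17*M)
(R + 836) + k(210, H(-12)) = (10048 + 836) + ((1/2)/210 + 17*(-4 - 12*(-12))) = 10884 + ((1/2)*(1/210) + 17*(-4 + 144)) = 10884 + (1/420 + 17*140) = 10884 + (1/420 + 2380) = 10884 + 999601/420 = 5570881/420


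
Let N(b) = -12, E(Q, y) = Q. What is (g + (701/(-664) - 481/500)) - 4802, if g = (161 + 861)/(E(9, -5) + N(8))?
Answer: -1281026413/249000 ≈ -5144.7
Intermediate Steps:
g = -1022/3 (g = (161 + 861)/(9 - 12) = 1022/(-3) = 1022*(-⅓) = -1022/3 ≈ -340.67)
(g + (701/(-664) - 481/500)) - 4802 = (-1022/3 + (701/(-664) - 481/500)) - 4802 = (-1022/3 + (701*(-1/664) - 481*1/500)) - 4802 = (-1022/3 + (-701/664 - 481/500)) - 4802 = (-1022/3 - 167471/83000) - 4802 = -85328413/249000 - 4802 = -1281026413/249000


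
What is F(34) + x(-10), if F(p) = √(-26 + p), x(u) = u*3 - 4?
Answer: -34 + 2*√2 ≈ -31.172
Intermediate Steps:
x(u) = -4 + 3*u (x(u) = 3*u - 4 = -4 + 3*u)
F(34) + x(-10) = √(-26 + 34) + (-4 + 3*(-10)) = √8 + (-4 - 30) = 2*√2 - 34 = -34 + 2*√2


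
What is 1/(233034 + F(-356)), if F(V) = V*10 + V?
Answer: 1/229118 ≈ 4.3646e-6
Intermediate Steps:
F(V) = 11*V (F(V) = 10*V + V = 11*V)
1/(233034 + F(-356)) = 1/(233034 + 11*(-356)) = 1/(233034 - 3916) = 1/229118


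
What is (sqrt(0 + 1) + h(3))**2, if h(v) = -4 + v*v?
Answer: 36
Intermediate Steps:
h(v) = -4 + v**2
(sqrt(0 + 1) + h(3))**2 = (sqrt(0 + 1) + (-4 + 3**2))**2 = (sqrt(1) + (-4 + 9))**2 = (1 + 5)**2 = 6**2 = 36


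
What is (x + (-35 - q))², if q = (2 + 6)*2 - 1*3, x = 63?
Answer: 225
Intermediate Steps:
q = 13 (q = 8*2 - 3 = 16 - 3 = 13)
(x + (-35 - q))² = (63 + (-35 - 1*13))² = (63 + (-35 - 13))² = (63 - 48)² = 15² = 225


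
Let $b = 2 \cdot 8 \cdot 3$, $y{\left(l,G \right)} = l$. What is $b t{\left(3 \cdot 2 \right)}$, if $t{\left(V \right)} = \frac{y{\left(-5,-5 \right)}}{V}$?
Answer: $-40$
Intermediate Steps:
$t{\left(V \right)} = - \frac{5}{V}$
$b = 48$ ($b = 16 \cdot 3 = 48$)
$b t{\left(3 \cdot 2 \right)} = 48 \left(- \frac{5}{3 \cdot 2}\right) = 48 \left(- \frac{5}{6}\right) = -40$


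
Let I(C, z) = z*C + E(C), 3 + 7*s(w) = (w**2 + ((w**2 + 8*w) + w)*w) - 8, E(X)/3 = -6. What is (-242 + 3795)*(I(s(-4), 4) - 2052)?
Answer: -50274950/7 ≈ -7.1821e+6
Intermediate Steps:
E(X) = -18 (E(X) = 3*(-6) = -18)
s(w) = -11/7 + w**2/7 + w*(w**2 + 9*w)/7 (s(w) = -3/7 + ((w**2 + ((w**2 + 8*w) + w)*w) - 8)/7 = -3/7 + ((w**2 + (w**2 + 9*w)*w) - 8)/7 = -3/7 + ((w**2 + w*(w**2 + 9*w)) - 8)/7 = -3/7 + (-8 + w**2 + w*(w**2 + 9*w))/7 = -3/7 + (-8/7 + w**2/7 + w*(w**2 + 9*w)/7) = -11/7 + w**2/7 + w*(w**2 + 9*w)/7)
I(C, z) = -18 + C*z (I(C, z) = z*C - 18 = C*z - 18 = -18 + C*z)
(-242 + 3795)*(I(s(-4), 4) - 2052) = (-242 + 3795)*((-18 + (-11/7 + (1/7)*(-4)**3 + (10/7)*(-4)**2)*4) - 2052) = 3553*((-18 + (-11/7 + (1/7)*(-64) + (10/7)*16)*4) - 2052) = 3553*((-18 + (-11/7 - 64/7 + 160/7)*4) - 2052) = 3553*((-18 + (85/7)*4) - 2052) = 3553*((-18 + 340/7) - 2052) = 3553*(214/7 - 2052) = 3553*(-14150/7) = -50274950/7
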